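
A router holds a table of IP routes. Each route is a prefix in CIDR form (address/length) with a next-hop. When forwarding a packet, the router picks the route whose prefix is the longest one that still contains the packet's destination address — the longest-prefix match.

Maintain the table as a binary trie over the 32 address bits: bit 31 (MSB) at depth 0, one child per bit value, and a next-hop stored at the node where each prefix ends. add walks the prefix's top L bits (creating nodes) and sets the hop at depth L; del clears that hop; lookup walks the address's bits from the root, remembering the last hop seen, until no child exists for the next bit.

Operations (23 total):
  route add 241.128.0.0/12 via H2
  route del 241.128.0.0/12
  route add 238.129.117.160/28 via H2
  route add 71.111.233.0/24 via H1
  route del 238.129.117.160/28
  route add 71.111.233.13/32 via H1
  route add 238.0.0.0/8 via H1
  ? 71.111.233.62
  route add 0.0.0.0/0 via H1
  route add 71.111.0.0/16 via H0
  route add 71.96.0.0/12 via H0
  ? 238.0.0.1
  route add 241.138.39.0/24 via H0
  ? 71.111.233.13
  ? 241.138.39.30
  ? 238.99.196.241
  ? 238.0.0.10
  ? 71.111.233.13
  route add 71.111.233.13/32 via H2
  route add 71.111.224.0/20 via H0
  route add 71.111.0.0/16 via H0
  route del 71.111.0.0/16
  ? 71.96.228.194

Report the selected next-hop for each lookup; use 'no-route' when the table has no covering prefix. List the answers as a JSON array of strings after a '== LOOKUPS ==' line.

Process each operation:
  add 241.128.0.0/12 -> H2 at depth 12
  del 241.128.0.0/12 (clear depth 12)
  add 238.129.117.160/28 -> H2 at depth 28
  add 71.111.233.0/24 -> H1 at depth 24
  del 238.129.117.160/28 (clear depth 28)
  add 71.111.233.13/32 -> H1 at depth 32
  add 238.0.0.0/8 -> H1 at depth 8
  Q 71.111.233.62: descend 01000111011011111110100100 ; hops seen [H1] ; pick H1
  add 0.0.0.0/0 -> H1 at depth 0
  add 71.111.0.0/16 -> H0 at depth 16
  add 71.96.0.0/12 -> H0 at depth 12
  Q 238.0.0.1: descend 11101110 ; hops seen [H1,H1] ; pick H1
  add 241.138.39.0/24 -> H0 at depth 24
  Q 71.111.233.13: descend 01000111011011111110100100001101 ; hops seen [H1,H0,H0,H1,H1] ; pick H1
  Q 241.138.39.30: descend 111100011000101000100111 ; hops seen [H1,H0] ; pick H0
  Q 238.99.196.241: descend 11101110 ; hops seen [H1,H1] ; pick H1
  Q 238.0.0.10: descend 11101110 ; hops seen [H1,H1] ; pick H1
  Q 71.111.233.13: descend 01000111011011111110100100001101 ; hops seen [H1,H0,H0,H1,H1] ; pick H1
  add 71.111.233.13/32 -> H2 at depth 32
  add 71.111.224.0/20 -> H0 at depth 20
  add 71.111.0.0/16 -> H0 at depth 16
  del 71.111.0.0/16 (clear depth 16)
  Q 71.96.228.194: descend 010001110110 ; hops seen [H1,H0] ; pick H0

== LOOKUPS ==
["H1","H1","H1","H0","H1","H1","H1","H0"]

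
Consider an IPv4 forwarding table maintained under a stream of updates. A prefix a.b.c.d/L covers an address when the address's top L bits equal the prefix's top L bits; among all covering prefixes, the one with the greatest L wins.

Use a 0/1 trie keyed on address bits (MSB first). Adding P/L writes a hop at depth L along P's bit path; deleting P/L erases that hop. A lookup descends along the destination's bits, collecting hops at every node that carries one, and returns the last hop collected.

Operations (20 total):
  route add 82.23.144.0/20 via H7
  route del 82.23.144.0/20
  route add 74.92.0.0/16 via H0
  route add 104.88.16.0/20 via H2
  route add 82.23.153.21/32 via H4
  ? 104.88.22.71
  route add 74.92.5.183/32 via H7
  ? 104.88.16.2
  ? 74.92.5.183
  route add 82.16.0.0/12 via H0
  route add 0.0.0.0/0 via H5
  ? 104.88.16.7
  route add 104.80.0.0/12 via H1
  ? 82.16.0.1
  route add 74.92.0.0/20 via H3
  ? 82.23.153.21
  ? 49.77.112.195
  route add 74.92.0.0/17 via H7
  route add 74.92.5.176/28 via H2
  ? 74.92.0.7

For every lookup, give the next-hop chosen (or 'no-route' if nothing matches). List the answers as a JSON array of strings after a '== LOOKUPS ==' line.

Trace:
  add 82.23.144.0/20 -> H7 at depth 20
  del 82.23.144.0/20 (clear depth 20)
  add 74.92.0.0/16 -> H0 at depth 16
  add 104.88.16.0/20 -> H2 at depth 20
  add 82.23.153.21/32 -> H4 at depth 32
  ? 104.88.22.71  path d0:-→d1:-→d2:-→d3:-→d4:-→d5:-→d6:-→d7:-→d8:-→d9:-→d10:-→d11:-→d12:-→d13:-→d14:-→d15:-→d16:-→d17:-→d18:-→d19:-→d20:H2  best=H2
  add 74.92.5.183/32 -> H7 at depth 32
  ? 104.88.16.2  path d0:-→d1:-→d2:-→d3:-→d4:-→d5:-→d6:-→d7:-→d8:-→d9:-→d10:-→d11:-→d12:-→d13:-→d14:-→d15:-→d16:-→d17:-→d18:-→d19:-→d20:H2  best=H2
  ? 74.92.5.183  path d0:-→d1:-→d2:-→d3:-→d4:-→d5:-→d6:-→d7:-→d8:-→d9:-→d10:-→d11:-→d12:-→d13:-→d14:-→d15:-→d16:H0→d17:-→d18:-→d19:-→d20:-→d21:-→d22:-→d23:-→d24:-→d25:-→d26:-→d27:-→d28:-→d29:-→d30:-→d31:-→d32:H7  best=H7
  add 82.16.0.0/12 -> H0 at depth 12
  add 0.0.0.0/0 -> H5 at depth 0
  ? 104.88.16.7  path d0:H5→d1:-→d2:-→d3:-→d4:-→d5:-→d6:-→d7:-→d8:-→d9:-→d10:-→d11:-→d12:-→d13:-→d14:-→d15:-→d16:-→d17:-→d18:-→d19:-→d20:H2  best=H2
  add 104.80.0.0/12 -> H1 at depth 12
  ? 82.16.0.1  path d0:H5→d1:-→d2:-→d3:-→d4:-→d5:-→d6:-→d7:-→d8:-→d9:-→d10:-→d11:-→d12:H0→d13:-  best=H0
  add 74.92.0.0/20 -> H3 at depth 20
  ? 82.23.153.21  path d0:H5→d1:-→d2:-→d3:-→d4:-→d5:-→d6:-→d7:-→d8:-→d9:-→d10:-→d11:-→d12:H0→d13:-→d14:-→d15:-→d16:-→d17:-→d18:-→d19:-→d20:-→d21:-→d22:-→d23:-→d24:-→d25:-→d26:-→d27:-→d28:-→d29:-→d30:-→d31:-→d32:H4  best=H4
  ? 49.77.112.195  path d0:H5→d1:-  best=H5
  add 74.92.0.0/17 -> H7 at depth 17
  add 74.92.5.176/28 -> H2 at depth 28
  ? 74.92.0.7  path d0:H5→d1:-→d2:-→d3:-→d4:-→d5:-→d6:-→d7:-→d8:-→d9:-→d10:-→d11:-→d12:-→d13:-→d14:-→d15:-→d16:H0→d17:H7→d18:-→d19:-→d20:H3→d21:-  best=H3

== LOOKUPS ==
["H2","H2","H7","H2","H0","H4","H5","H3"]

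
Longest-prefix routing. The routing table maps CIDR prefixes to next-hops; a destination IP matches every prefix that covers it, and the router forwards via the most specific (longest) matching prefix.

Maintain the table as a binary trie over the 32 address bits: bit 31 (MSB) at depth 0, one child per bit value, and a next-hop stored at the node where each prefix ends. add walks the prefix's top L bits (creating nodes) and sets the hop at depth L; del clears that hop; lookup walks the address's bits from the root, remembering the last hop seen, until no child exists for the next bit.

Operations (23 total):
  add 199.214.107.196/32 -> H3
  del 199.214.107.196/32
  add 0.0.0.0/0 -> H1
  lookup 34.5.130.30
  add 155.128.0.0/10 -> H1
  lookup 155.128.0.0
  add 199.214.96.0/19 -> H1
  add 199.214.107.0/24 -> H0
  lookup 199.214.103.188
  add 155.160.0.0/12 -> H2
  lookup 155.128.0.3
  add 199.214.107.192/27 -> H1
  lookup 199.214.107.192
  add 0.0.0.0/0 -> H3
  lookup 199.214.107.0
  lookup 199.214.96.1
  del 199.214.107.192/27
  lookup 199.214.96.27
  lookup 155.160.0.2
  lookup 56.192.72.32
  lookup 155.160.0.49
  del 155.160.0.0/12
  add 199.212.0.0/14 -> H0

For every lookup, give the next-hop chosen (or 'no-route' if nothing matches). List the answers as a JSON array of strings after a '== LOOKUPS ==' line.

Process each operation:
  add 199.214.107.196/32 -> H3 at depth 32
  - 199.214.107.196/32 clear@32
  add 0.0.0.0/0 -> H1 at depth 0
  lookup 34.5.130.30: bits ε walk d0:H1 -> H1
  add 155.128.0.0/10 -> H1 at depth 10
  lookup 155.128.0.0: bits 1001101110 walk d0:H1→d1:-→d2:-→d3:-→d4:-→d5:-→d6:-→d7:-→d8:-→d9:-→d10:H1 -> H1
  add 199.214.96.0/19 -> H1 at depth 19
  add 199.214.107.0/24 -> H0 at depth 24
  lookup 199.214.103.188: bits 11000111110101100110 walk d0:H1→d1:-→d2:-→d3:-→d4:-→d5:-→d6:-→d7:-→d8:-→d9:-→d10:-→d11:-→d12:-→d13:-→d14:-→d15:-→d16:-→d17:-→d18:-→d19:H1→d20:- -> H1
  add 155.160.0.0/12 -> H2 at depth 12
  lookup 155.128.0.3: bits 1001101110 walk d0:H1→d1:-→d2:-→d3:-→d4:-→d5:-→d6:-→d7:-→d8:-→d9:-→d10:H1 -> H1
  add 199.214.107.192/27 -> H1 at depth 27
  lookup 199.214.107.192: bits 11000111110101100110101111000 walk d0:H1→d1:-→d2:-→d3:-→d4:-→d5:-→d6:-→d7:-→d8:-→d9:-→d10:-→d11:-→d12:-→d13:-→d14:-→d15:-→d16:-→d17:-→d18:-→d19:H1→d20:-→d21:-→d22:-→d23:-→d24:H0→d25:-→d26:-→d27:H1→d28:-→d29:- -> H1
  add 0.0.0.0/0 -> H3 at depth 0
  lookup 199.214.107.0: bits 110001111101011001101011 walk d0:H3→d1:-→d2:-→d3:-→d4:-→d5:-→d6:-→d7:-→d8:-→d9:-→d10:-→d11:-→d12:-→d13:-→d14:-→d15:-→d16:-→d17:-→d18:-→d19:H1→d20:-→d21:-→d22:-→d23:-→d24:H0 -> H0
  lookup 199.214.96.1: bits 11000111110101100110 walk d0:H3→d1:-→d2:-→d3:-→d4:-→d5:-→d6:-→d7:-→d8:-→d9:-→d10:-→d11:-→d12:-→d13:-→d14:-→d15:-→d16:-→d17:-→d18:-→d19:H1→d20:- -> H1
  - 199.214.107.192/27 clear@27
  lookup 199.214.96.27: bits 11000111110101100110 walk d0:H3→d1:-→d2:-→d3:-→d4:-→d5:-→d6:-→d7:-→d8:-→d9:-→d10:-→d11:-→d12:-→d13:-→d14:-→d15:-→d16:-→d17:-→d18:-→d19:H1→d20:- -> H1
  lookup 155.160.0.2: bits 100110111010 walk d0:H3→d1:-→d2:-→d3:-→d4:-→d5:-→d6:-→d7:-→d8:-→d9:-→d10:H1→d11:-→d12:H2 -> H2
  lookup 56.192.72.32: bits ε walk d0:H3 -> H3
  lookup 155.160.0.49: bits 100110111010 walk d0:H3→d1:-→d2:-→d3:-→d4:-→d5:-→d6:-→d7:-→d8:-→d9:-→d10:H1→d11:-→d12:H2 -> H2
  - 155.160.0.0/12 clear@12
  add 199.212.0.0/14 -> H0 at depth 14

== LOOKUPS ==
["H1","H1","H1","H1","H1","H0","H1","H1","H2","H3","H2"]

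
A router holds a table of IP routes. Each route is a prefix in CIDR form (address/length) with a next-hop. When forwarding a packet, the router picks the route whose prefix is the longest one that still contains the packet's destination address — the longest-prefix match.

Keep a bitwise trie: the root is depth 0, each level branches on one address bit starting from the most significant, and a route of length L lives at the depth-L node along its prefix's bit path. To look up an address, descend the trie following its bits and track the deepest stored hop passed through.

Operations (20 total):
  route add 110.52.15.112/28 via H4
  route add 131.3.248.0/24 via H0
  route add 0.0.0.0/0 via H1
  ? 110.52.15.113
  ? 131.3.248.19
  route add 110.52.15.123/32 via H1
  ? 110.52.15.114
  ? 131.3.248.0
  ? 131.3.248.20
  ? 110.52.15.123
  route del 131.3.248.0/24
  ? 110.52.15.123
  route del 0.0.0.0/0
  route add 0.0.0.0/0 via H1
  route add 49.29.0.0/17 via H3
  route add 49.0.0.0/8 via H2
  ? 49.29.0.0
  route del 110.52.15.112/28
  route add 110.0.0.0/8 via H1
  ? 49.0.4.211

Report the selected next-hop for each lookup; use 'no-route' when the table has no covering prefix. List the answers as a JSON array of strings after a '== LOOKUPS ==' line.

Process each operation:
  + 110.52.15.112/28 (H4) depth=28
  + 131.3.248.0/24 (H0) depth=24
  + 0.0.0.0/0 (H1) depth=0
  Q 110.52.15.113: descend 0110111000110100000011110111 ; hops seen [H1,H4] ; pick H4
  Q 131.3.248.19: descend 100000110000001111111000 ; hops seen [H1,H0] ; pick H0
  + 110.52.15.123/32 (H1) depth=32
  Q 110.52.15.114: descend 0110111000110100000011110111 ; hops seen [H1,H4] ; pick H4
  Q 131.3.248.0: descend 100000110000001111111000 ; hops seen [H1,H0] ; pick H0
  Q 131.3.248.20: descend 100000110000001111111000 ; hops seen [H1,H0] ; pick H0
  Q 110.52.15.123: descend 01101110001101000000111101111011 ; hops seen [H1,H4,H1] ; pick H1
  - 131.3.248.0/24 clear@24
  Q 110.52.15.123: descend 01101110001101000000111101111011 ; hops seen [H1,H4,H1] ; pick H1
  - 0.0.0.0/0 clear@0
  + 0.0.0.0/0 (H1) depth=0
  + 49.29.0.0/17 (H3) depth=17
  + 49.0.0.0/8 (H2) depth=8
  Q 49.29.0.0: descend 00110001000111010 ; hops seen [H1,H2,H3] ; pick H3
  - 110.52.15.112/28 clear@28
  + 110.0.0.0/8 (H1) depth=8
  Q 49.0.4.211: descend 00110001000 ; hops seen [H1,H2] ; pick H2

== LOOKUPS ==
["H4","H0","H4","H0","H0","H1","H1","H3","H2"]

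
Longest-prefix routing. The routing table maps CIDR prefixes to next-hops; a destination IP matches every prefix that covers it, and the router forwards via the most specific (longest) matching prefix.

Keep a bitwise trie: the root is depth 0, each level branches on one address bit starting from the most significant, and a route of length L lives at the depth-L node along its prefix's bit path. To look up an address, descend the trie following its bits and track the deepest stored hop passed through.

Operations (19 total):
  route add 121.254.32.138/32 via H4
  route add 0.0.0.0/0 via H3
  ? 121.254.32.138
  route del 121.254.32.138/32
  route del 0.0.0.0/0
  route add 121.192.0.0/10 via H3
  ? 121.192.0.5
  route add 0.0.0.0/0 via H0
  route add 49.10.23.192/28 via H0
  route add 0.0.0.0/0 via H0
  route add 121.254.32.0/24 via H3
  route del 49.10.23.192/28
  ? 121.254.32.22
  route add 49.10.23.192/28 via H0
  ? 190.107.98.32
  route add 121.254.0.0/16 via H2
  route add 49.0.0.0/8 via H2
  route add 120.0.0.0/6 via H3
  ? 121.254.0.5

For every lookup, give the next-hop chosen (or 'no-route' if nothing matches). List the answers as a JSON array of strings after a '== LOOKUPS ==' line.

Apply in order:
  + 121.254.32.138/32 (H4) depth=32
  + 0.0.0.0/0 (H3) depth=0
  Q 121.254.32.138: descend 01111001111111100010000010001010 ; hops seen [H3,H4] ; pick H4
  del 121.254.32.138/32 (clear depth 32)
  del 0.0.0.0/0 (clear depth 0)
  + 121.192.0.0/10 (H3) depth=10
  Q 121.192.0.5: descend 0111100111 ; hops seen [H3] ; pick H3
  + 0.0.0.0/0 (H0) depth=0
  + 49.10.23.192/28 (H0) depth=28
  + 0.0.0.0/0 (H0) depth=0
  + 121.254.32.0/24 (H3) depth=24
  del 49.10.23.192/28 (clear depth 28)
  Q 121.254.32.22: descend 011110011111111000100000 ; hops seen [H0,H3,H3] ; pick H3
  + 49.10.23.192/28 (H0) depth=28
  Q 190.107.98.32: descend ε ; hops seen [H0] ; pick H0
  + 121.254.0.0/16 (H2) depth=16
  + 49.0.0.0/8 (H2) depth=8
  + 120.0.0.0/6 (H3) depth=6
  Q 121.254.0.5: descend 011110011111111000 ; hops seen [H0,H3,H3,H2] ; pick H2

== LOOKUPS ==
["H4","H3","H3","H0","H2"]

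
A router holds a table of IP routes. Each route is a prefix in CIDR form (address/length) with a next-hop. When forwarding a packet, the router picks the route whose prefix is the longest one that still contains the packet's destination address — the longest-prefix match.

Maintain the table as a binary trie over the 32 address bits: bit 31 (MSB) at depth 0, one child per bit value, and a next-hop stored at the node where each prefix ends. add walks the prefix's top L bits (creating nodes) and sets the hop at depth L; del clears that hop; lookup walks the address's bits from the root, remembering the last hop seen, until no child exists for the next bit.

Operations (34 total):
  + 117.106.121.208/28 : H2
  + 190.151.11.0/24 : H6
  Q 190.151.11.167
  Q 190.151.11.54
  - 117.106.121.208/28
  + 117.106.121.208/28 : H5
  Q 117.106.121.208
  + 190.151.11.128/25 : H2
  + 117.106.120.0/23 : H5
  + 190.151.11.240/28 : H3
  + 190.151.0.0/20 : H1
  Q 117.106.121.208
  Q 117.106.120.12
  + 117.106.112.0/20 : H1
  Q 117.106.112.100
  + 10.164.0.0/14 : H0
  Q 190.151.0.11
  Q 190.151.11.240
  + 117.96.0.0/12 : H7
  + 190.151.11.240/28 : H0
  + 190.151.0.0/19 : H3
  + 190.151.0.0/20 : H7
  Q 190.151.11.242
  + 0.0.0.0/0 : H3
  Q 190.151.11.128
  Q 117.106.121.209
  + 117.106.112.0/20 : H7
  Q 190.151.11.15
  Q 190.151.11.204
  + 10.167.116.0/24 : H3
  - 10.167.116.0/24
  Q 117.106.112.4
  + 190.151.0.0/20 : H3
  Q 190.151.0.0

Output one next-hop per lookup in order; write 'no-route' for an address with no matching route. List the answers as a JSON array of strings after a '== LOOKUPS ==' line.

Apply in order:
  + 117.106.121.208/28 (H2) depth=28
  + 190.151.11.0/24 (H6) depth=24
  Q 190.151.11.167: descend 101111101001011100001011 ; hops seen [H6] ; pick H6
  Q 190.151.11.54: descend 101111101001011100001011 ; hops seen [H6] ; pick H6
  del 117.106.121.208/28 (clear depth 28)
  + 117.106.121.208/28 (H5) depth=28
  Q 117.106.121.208: descend 0111010101101010011110011101 ; hops seen [H5] ; pick H5
  + 190.151.11.128/25 (H2) depth=25
  + 117.106.120.0/23 (H5) depth=23
  + 190.151.11.240/28 (H3) depth=28
  + 190.151.0.0/20 (H1) depth=20
  Q 117.106.121.208: descend 0111010101101010011110011101 ; hops seen [H5,H5] ; pick H5
  Q 117.106.120.12: descend 01110101011010100111100 ; hops seen [H5] ; pick H5
  + 117.106.112.0/20 (H1) depth=20
  Q 117.106.112.100: descend 01110101011010100111 ; hops seen [H1] ; pick H1
  + 10.164.0.0/14 (H0) depth=14
  Q 190.151.0.11: descend 10111110100101110000 ; hops seen [H1] ; pick H1
  Q 190.151.11.240: descend 1011111010010111000010111111 ; hops seen [H1,H6,H2,H3] ; pick H3
  + 117.96.0.0/12 (H7) depth=12
  + 190.151.11.240/28 (H0) depth=28
  + 190.151.0.0/19 (H3) depth=19
  + 190.151.0.0/20 (H7) depth=20
  Q 190.151.11.242: descend 1011111010010111000010111111 ; hops seen [H3,H7,H6,H2,H0] ; pick H0
  + 0.0.0.0/0 (H3) depth=0
  Q 190.151.11.128: descend 1011111010010111000010111 ; hops seen [H3,H3,H7,H6,H2] ; pick H2
  Q 117.106.121.209: descend 0111010101101010011110011101 ; hops seen [H3,H7,H1,H5,H5] ; pick H5
  + 117.106.112.0/20 (H7) depth=20
  Q 190.151.11.15: descend 101111101001011100001011 ; hops seen [H3,H3,H7,H6] ; pick H6
  Q 190.151.11.204: descend 10111110100101110000101111 ; hops seen [H3,H3,H7,H6,H2] ; pick H2
  + 10.167.116.0/24 (H3) depth=24
  del 10.167.116.0/24 (clear depth 24)
  Q 117.106.112.4: descend 01110101011010100111 ; hops seen [H3,H7,H7] ; pick H7
  + 190.151.0.0/20 (H3) depth=20
  Q 190.151.0.0: descend 10111110100101110000 ; hops seen [H3,H3,H3] ; pick H3

== LOOKUPS ==
["H6","H6","H5","H5","H5","H1","H1","H3","H0","H2","H5","H6","H2","H7","H3"]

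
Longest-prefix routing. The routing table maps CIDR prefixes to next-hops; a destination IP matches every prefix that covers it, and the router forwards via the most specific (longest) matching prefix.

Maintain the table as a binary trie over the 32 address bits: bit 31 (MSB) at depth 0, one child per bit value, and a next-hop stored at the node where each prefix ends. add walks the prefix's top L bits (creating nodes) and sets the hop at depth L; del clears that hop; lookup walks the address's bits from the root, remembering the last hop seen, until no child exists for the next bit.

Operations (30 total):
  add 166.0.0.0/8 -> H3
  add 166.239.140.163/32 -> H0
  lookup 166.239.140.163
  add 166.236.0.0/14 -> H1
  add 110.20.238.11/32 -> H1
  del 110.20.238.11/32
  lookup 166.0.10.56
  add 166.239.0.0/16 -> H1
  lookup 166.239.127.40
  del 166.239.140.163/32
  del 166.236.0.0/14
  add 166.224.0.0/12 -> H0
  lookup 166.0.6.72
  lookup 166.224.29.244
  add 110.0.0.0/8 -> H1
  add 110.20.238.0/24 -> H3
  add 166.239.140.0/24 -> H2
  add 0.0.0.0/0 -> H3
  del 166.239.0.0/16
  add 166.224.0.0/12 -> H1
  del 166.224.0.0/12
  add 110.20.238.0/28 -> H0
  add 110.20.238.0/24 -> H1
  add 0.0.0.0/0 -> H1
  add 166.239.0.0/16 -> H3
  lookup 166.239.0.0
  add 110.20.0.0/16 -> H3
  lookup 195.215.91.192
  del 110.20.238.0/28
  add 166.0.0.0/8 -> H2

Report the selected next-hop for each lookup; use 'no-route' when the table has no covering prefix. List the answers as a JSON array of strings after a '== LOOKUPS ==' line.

Trace:
  add 166.0.0.0/8 -> H3 at depth 8
  add 166.239.140.163/32 -> H0 at depth 32
  Q 166.239.140.163: descend 10100110111011111000110010100011 ; hops seen [H3,H0] ; pick H0
  add 166.236.0.0/14 -> H1 at depth 14
  add 110.20.238.11/32 -> H1 at depth 32
  - 110.20.238.11/32 clear@32
  Q 166.0.10.56: descend 10100110 ; hops seen [H3] ; pick H3
  add 166.239.0.0/16 -> H1 at depth 16
  Q 166.239.127.40: descend 1010011011101111 ; hops seen [H3,H1,H1] ; pick H1
  - 166.239.140.163/32 clear@32
  - 166.236.0.0/14 clear@14
  add 166.224.0.0/12 -> H0 at depth 12
  Q 166.0.6.72: descend 10100110 ; hops seen [H3] ; pick H3
  Q 166.224.29.244: descend 101001101110 ; hops seen [H3,H0] ; pick H0
  add 110.0.0.0/8 -> H1 at depth 8
  add 110.20.238.0/24 -> H3 at depth 24
  add 166.239.140.0/24 -> H2 at depth 24
  add 0.0.0.0/0 -> H3 at depth 0
  - 166.239.0.0/16 clear@16
  add 166.224.0.0/12 -> H1 at depth 12
  - 166.224.0.0/12 clear@12
  add 110.20.238.0/28 -> H0 at depth 28
  add 110.20.238.0/24 -> H1 at depth 24
  add 0.0.0.0/0 -> H1 at depth 0
  add 166.239.0.0/16 -> H3 at depth 16
  Q 166.239.0.0: descend 1010011011101111 ; hops seen [H1,H3,H3] ; pick H3
  add 110.20.0.0/16 -> H3 at depth 16
  Q 195.215.91.192: descend 1 ; hops seen [H1] ; pick H1
  - 110.20.238.0/28 clear@28
  add 166.0.0.0/8 -> H2 at depth 8

== LOOKUPS ==
["H0","H3","H1","H3","H0","H3","H1"]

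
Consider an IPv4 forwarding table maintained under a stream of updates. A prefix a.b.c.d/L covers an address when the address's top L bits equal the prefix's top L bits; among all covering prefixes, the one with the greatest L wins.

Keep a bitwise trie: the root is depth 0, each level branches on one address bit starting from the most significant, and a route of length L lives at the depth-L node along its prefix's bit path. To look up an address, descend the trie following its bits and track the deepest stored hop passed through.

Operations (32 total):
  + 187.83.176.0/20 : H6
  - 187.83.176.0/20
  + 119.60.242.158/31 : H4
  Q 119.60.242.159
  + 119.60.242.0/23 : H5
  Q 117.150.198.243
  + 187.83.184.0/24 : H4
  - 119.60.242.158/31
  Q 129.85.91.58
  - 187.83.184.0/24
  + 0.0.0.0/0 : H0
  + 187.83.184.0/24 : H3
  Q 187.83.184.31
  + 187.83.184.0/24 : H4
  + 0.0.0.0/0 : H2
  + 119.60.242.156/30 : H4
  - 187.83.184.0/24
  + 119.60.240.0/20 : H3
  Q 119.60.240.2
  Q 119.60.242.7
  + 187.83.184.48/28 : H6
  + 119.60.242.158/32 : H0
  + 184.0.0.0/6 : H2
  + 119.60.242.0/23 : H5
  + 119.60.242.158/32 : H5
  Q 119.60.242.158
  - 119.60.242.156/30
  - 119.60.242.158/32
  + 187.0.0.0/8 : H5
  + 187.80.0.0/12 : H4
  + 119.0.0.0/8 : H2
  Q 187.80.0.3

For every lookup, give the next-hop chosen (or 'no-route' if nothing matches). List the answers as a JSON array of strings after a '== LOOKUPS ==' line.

Apply in order:
  + 187.83.176.0/20 (H6) depth=20
  del 187.83.176.0/20 (clear depth 20)
  + 119.60.242.158/31 (H4) depth=31
  lookup 119.60.242.159: bits 0111011100111100111100101001111 walk d0:-→d1:-→d2:-→d3:-→d4:-→d5:-→d6:-→d7:-→d8:-→d9:-→d10:-→d11:-→d12:-→d13:-→d14:-→d15:-→d16:-→d17:-→d18:-→d19:-→d20:-→d21:-→d22:-→d23:-→d24:-→d25:-→d26:-→d27:-→d28:-→d29:-→d30:-→d31:H4 -> H4
  + 119.60.242.0/23 (H5) depth=23
  lookup 117.150.198.243: bits 011101 walk d0:-→d1:-→d2:-→d3:-→d4:-→d5:-→d6:- -> no-route
  + 187.83.184.0/24 (H4) depth=24
  del 119.60.242.158/31 (clear depth 31)
  lookup 129.85.91.58: bits 10 walk d0:-→d1:-→d2:- -> no-route
  del 187.83.184.0/24 (clear depth 24)
  + 0.0.0.0/0 (H0) depth=0
  + 187.83.184.0/24 (H3) depth=24
  lookup 187.83.184.31: bits 101110110101001110111000 walk d0:H0→d1:-→d2:-→d3:-→d4:-→d5:-→d6:-→d7:-→d8:-→d9:-→d10:-→d11:-→d12:-→d13:-→d14:-→d15:-→d16:-→d17:-→d18:-→d19:-→d20:-→d21:-→d22:-→d23:-→d24:H3 -> H3
  + 187.83.184.0/24 (H4) depth=24
  + 0.0.0.0/0 (H2) depth=0
  + 119.60.242.156/30 (H4) depth=30
  del 187.83.184.0/24 (clear depth 24)
  + 119.60.240.0/20 (H3) depth=20
  lookup 119.60.240.2: bits 0111011100111100111100 walk d0:H2→d1:-→d2:-→d3:-→d4:-→d5:-→d6:-→d7:-→d8:-→d9:-→d10:-→d11:-→d12:-→d13:-→d14:-→d15:-→d16:-→d17:-→d18:-→d19:-→d20:H3→d21:-→d22:- -> H3
  lookup 119.60.242.7: bits 011101110011110011110010 walk d0:H2→d1:-→d2:-→d3:-→d4:-→d5:-→d6:-→d7:-→d8:-→d9:-→d10:-→d11:-→d12:-→d13:-→d14:-→d15:-→d16:-→d17:-→d18:-→d19:-→d20:H3→d21:-→d22:-→d23:H5→d24:- -> H5
  + 187.83.184.48/28 (H6) depth=28
  + 119.60.242.158/32 (H0) depth=32
  + 184.0.0.0/6 (H2) depth=6
  + 119.60.242.0/23 (H5) depth=23
  + 119.60.242.158/32 (H5) depth=32
  lookup 119.60.242.158: bits 01110111001111001111001010011110 walk d0:H2→d1:-→d2:-→d3:-→d4:-→d5:-→d6:-→d7:-→d8:-→d9:-→d10:-→d11:-→d12:-→d13:-→d14:-→d15:-→d16:-→d17:-→d18:-→d19:-→d20:H3→d21:-→d22:-→d23:H5→d24:-→d25:-→d26:-→d27:-→d28:-→d29:-→d30:H4→d31:-→d32:H5 -> H5
  del 119.60.242.156/30 (clear depth 30)
  del 119.60.242.158/32 (clear depth 32)
  + 187.0.0.0/8 (H5) depth=8
  + 187.80.0.0/12 (H4) depth=12
  + 119.0.0.0/8 (H2) depth=8
  lookup 187.80.0.3: bits 10111011010100 walk d0:H2→d1:-→d2:-→d3:-→d4:-→d5:-→d6:H2→d7:-→d8:H5→d9:-→d10:-→d11:-→d12:H4→d13:-→d14:- -> H4

== LOOKUPS ==
["H4","no-route","no-route","H3","H3","H5","H5","H4"]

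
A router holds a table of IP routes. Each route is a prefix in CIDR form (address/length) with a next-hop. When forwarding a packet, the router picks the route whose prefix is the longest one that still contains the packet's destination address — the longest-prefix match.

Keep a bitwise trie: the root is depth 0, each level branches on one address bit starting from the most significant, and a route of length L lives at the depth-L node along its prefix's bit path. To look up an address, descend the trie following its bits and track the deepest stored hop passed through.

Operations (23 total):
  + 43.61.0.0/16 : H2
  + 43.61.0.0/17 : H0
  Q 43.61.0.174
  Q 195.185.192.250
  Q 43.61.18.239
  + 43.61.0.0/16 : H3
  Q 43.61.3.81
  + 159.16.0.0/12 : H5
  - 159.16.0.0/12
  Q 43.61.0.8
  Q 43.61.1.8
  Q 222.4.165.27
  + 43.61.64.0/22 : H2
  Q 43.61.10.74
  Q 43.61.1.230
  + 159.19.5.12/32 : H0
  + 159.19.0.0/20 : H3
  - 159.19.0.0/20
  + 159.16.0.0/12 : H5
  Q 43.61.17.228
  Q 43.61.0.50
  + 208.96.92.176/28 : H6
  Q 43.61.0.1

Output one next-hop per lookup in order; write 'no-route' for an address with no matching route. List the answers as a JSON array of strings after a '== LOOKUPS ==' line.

Apply in order:
  + 43.61.0.0/16 (H2) depth=16
  + 43.61.0.0/17 (H0) depth=17
  lookup 43.61.0.174: bits 00101011001111010 walk d0:-→d1:-→d2:-→d3:-→d4:-→d5:-→d6:-→d7:-→d8:-→d9:-→d10:-→d11:-→d12:-→d13:-→d14:-→d15:-→d16:H2→d17:H0 -> H0
  lookup 195.185.192.250: bits ε walk d0:- -> no-route
  lookup 43.61.18.239: bits 00101011001111010 walk d0:-→d1:-→d2:-→d3:-→d4:-→d5:-→d6:-→d7:-→d8:-→d9:-→d10:-→d11:-→d12:-→d13:-→d14:-→d15:-→d16:H2→d17:H0 -> H0
  + 43.61.0.0/16 (H3) depth=16
  lookup 43.61.3.81: bits 00101011001111010 walk d0:-→d1:-→d2:-→d3:-→d4:-→d5:-→d6:-→d7:-→d8:-→d9:-→d10:-→d11:-→d12:-→d13:-→d14:-→d15:-→d16:H3→d17:H0 -> H0
  + 159.16.0.0/12 (H5) depth=12
  del 159.16.0.0/12 (clear depth 12)
  lookup 43.61.0.8: bits 00101011001111010 walk d0:-→d1:-→d2:-→d3:-→d4:-→d5:-→d6:-→d7:-→d8:-→d9:-→d10:-→d11:-→d12:-→d13:-→d14:-→d15:-→d16:H3→d17:H0 -> H0
  lookup 43.61.1.8: bits 00101011001111010 walk d0:-→d1:-→d2:-→d3:-→d4:-→d5:-→d6:-→d7:-→d8:-→d9:-→d10:-→d11:-→d12:-→d13:-→d14:-→d15:-→d16:H3→d17:H0 -> H0
  lookup 222.4.165.27: bits 1 walk d0:-→d1:- -> no-route
  + 43.61.64.0/22 (H2) depth=22
  lookup 43.61.10.74: bits 00101011001111010 walk d0:-→d1:-→d2:-→d3:-→d4:-→d5:-→d6:-→d7:-→d8:-→d9:-→d10:-→d11:-→d12:-→d13:-→d14:-→d15:-→d16:H3→d17:H0 -> H0
  lookup 43.61.1.230: bits 00101011001111010 walk d0:-→d1:-→d2:-→d3:-→d4:-→d5:-→d6:-→d7:-→d8:-→d9:-→d10:-→d11:-→d12:-→d13:-→d14:-→d15:-→d16:H3→d17:H0 -> H0
  + 159.19.5.12/32 (H0) depth=32
  + 159.19.0.0/20 (H3) depth=20
  del 159.19.0.0/20 (clear depth 20)
  + 159.16.0.0/12 (H5) depth=12
  lookup 43.61.17.228: bits 00101011001111010 walk d0:-→d1:-→d2:-→d3:-→d4:-→d5:-→d6:-→d7:-→d8:-→d9:-→d10:-→d11:-→d12:-→d13:-→d14:-→d15:-→d16:H3→d17:H0 -> H0
  lookup 43.61.0.50: bits 00101011001111010 walk d0:-→d1:-→d2:-→d3:-→d4:-→d5:-→d6:-→d7:-→d8:-→d9:-→d10:-→d11:-→d12:-→d13:-→d14:-→d15:-→d16:H3→d17:H0 -> H0
  + 208.96.92.176/28 (H6) depth=28
  lookup 43.61.0.1: bits 00101011001111010 walk d0:-→d1:-→d2:-→d3:-→d4:-→d5:-→d6:-→d7:-→d8:-→d9:-→d10:-→d11:-→d12:-→d13:-→d14:-→d15:-→d16:H3→d17:H0 -> H0

== LOOKUPS ==
["H0","no-route","H0","H0","H0","H0","no-route","H0","H0","H0","H0","H0"]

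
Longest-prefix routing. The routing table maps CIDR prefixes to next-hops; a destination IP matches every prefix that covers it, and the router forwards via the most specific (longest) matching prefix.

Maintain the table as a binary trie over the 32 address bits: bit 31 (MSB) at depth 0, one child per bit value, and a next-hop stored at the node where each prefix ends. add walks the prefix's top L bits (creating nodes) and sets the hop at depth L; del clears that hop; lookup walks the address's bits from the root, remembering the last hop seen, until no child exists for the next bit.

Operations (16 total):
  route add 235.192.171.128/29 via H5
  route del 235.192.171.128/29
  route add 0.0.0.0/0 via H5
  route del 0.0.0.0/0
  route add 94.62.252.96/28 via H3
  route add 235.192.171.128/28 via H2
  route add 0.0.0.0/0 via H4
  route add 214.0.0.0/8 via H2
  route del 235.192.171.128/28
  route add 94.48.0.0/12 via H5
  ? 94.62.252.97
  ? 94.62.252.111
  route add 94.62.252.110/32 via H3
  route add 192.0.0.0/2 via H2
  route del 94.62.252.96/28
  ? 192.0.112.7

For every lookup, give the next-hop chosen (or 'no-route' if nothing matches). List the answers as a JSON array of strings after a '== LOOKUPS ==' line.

Trace:
  + 235.192.171.128/29 (H5) depth=29
  - 235.192.171.128/29 clear@29
  + 0.0.0.0/0 (H5) depth=0
  - 0.0.0.0/0 clear@0
  + 94.62.252.96/28 (H3) depth=28
  + 235.192.171.128/28 (H2) depth=28
  + 0.0.0.0/0 (H4) depth=0
  + 214.0.0.0/8 (H2) depth=8
  - 235.192.171.128/28 clear@28
  + 94.48.0.0/12 (H5) depth=12
  lookup 94.62.252.97: bits 0101111000111110111111000110 walk d0:H4→d1:-→d2:-→d3:-→d4:-→d5:-→d6:-→d7:-→d8:-→d9:-→d10:-→d11:-→d12:H5→d13:-→d14:-→d15:-→d16:-→d17:-→d18:-→d19:-→d20:-→d21:-→d22:-→d23:-→d24:-→d25:-→d26:-→d27:-→d28:H3 -> H3
  lookup 94.62.252.111: bits 0101111000111110111111000110 walk d0:H4→d1:-→d2:-→d3:-→d4:-→d5:-→d6:-→d7:-→d8:-→d9:-→d10:-→d11:-→d12:H5→d13:-→d14:-→d15:-→d16:-→d17:-→d18:-→d19:-→d20:-→d21:-→d22:-→d23:-→d24:-→d25:-→d26:-→d27:-→d28:H3 -> H3
  + 94.62.252.110/32 (H3) depth=32
  + 192.0.0.0/2 (H2) depth=2
  - 94.62.252.96/28 clear@28
  lookup 192.0.112.7: bits 110 walk d0:H4→d1:-→d2:H2→d3:- -> H2

== LOOKUPS ==
["H3","H3","H2"]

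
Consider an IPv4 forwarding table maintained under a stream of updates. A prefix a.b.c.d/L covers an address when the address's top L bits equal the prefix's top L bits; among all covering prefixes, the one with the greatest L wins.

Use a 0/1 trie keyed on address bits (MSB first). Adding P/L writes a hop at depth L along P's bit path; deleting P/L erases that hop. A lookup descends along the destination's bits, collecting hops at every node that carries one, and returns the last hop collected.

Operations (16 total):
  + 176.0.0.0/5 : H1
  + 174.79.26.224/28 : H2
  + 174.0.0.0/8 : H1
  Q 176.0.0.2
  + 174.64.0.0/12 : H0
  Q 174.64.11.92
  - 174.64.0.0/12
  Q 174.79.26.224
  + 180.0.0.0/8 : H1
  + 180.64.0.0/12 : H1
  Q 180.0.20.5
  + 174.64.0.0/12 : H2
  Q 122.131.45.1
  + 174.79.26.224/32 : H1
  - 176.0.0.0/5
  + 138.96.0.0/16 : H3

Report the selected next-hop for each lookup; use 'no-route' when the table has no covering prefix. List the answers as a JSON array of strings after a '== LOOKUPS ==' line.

Process each operation:
  add 176.0.0.0/5 -> H1 at depth 5
  add 174.79.26.224/28 -> H2 at depth 28
  add 174.0.0.0/8 -> H1 at depth 8
  ? 176.0.0.2  path d0:-→d1:-→d2:-→d3:-→d4:-→d5:H1  best=H1
  add 174.64.0.0/12 -> H0 at depth 12
  ? 174.64.11.92  path d0:-→d1:-→d2:-→d3:-→d4:-→d5:-→d6:-→d7:-→d8:H1→d9:-→d10:-→d11:-→d12:H0  best=H0
  del 174.64.0.0/12 (clear depth 12)
  ? 174.79.26.224  path d0:-→d1:-→d2:-→d3:-→d4:-→d5:-→d6:-→d7:-→d8:H1→d9:-→d10:-→d11:-→d12:-→d13:-→d14:-→d15:-→d16:-→d17:-→d18:-→d19:-→d20:-→d21:-→d22:-→d23:-→d24:-→d25:-→d26:-→d27:-→d28:H2  best=H2
  add 180.0.0.0/8 -> H1 at depth 8
  add 180.64.0.0/12 -> H1 at depth 12
  ? 180.0.20.5  path d0:-→d1:-→d2:-→d3:-→d4:-→d5:H1→d6:-→d7:-→d8:H1→d9:-  best=H1
  add 174.64.0.0/12 -> H2 at depth 12
  ? 122.131.45.1  path d0:-  best=no-route
  add 174.79.26.224/32 -> H1 at depth 32
  del 176.0.0.0/5 (clear depth 5)
  add 138.96.0.0/16 -> H3 at depth 16

== LOOKUPS ==
["H1","H0","H2","H1","no-route"]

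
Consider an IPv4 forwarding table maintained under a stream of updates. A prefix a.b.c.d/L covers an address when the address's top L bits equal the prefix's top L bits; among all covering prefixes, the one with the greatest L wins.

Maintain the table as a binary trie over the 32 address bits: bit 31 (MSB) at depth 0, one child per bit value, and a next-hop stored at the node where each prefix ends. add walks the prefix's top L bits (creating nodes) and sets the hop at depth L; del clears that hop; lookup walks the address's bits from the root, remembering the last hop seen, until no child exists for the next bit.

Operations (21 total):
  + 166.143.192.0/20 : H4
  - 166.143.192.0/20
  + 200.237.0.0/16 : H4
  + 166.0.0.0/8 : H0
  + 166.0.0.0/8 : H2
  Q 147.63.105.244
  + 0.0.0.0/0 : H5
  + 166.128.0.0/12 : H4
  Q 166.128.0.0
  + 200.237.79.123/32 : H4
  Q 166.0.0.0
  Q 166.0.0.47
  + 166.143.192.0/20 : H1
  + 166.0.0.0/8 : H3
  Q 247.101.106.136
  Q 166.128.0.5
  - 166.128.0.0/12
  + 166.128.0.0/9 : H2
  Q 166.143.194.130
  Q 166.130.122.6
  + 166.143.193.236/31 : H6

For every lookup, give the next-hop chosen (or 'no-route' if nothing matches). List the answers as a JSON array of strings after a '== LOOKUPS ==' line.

Apply in order:
  add 166.143.192.0/20 -> H4 at depth 20
  - 166.143.192.0/20 clear@20
  add 200.237.0.0/16 -> H4 at depth 16
  add 166.0.0.0/8 -> H0 at depth 8
  add 166.0.0.0/8 -> H2 at depth 8
  ? 147.63.105.244  path d0:-→d1:-→d2:-  best=no-route
  add 0.0.0.0/0 -> H5 at depth 0
  add 166.128.0.0/12 -> H4 at depth 12
  ? 166.128.0.0  path d0:H5→d1:-→d2:-→d3:-→d4:-→d5:-→d6:-→d7:-→d8:H2→d9:-→d10:-→d11:-→d12:H4  best=H4
  add 200.237.79.123/32 -> H4 at depth 32
  ? 166.0.0.0  path d0:H5→d1:-→d2:-→d3:-→d4:-→d5:-→d6:-→d7:-→d8:H2  best=H2
  ? 166.0.0.47  path d0:H5→d1:-→d2:-→d3:-→d4:-→d5:-→d6:-→d7:-→d8:H2  best=H2
  add 166.143.192.0/20 -> H1 at depth 20
  add 166.0.0.0/8 -> H3 at depth 8
  ? 247.101.106.136  path d0:H5→d1:-→d2:-  best=H5
  ? 166.128.0.5  path d0:H5→d1:-→d2:-→d3:-→d4:-→d5:-→d6:-→d7:-→d8:H3→d9:-→d10:-→d11:-→d12:H4  best=H4
  - 166.128.0.0/12 clear@12
  add 166.128.0.0/9 -> H2 at depth 9
  ? 166.143.194.130  path d0:H5→d1:-→d2:-→d3:-→d4:-→d5:-→d6:-→d7:-→d8:H3→d9:H2→d10:-→d11:-→d12:-→d13:-→d14:-→d15:-→d16:-→d17:-→d18:-→d19:-→d20:H1  best=H1
  ? 166.130.122.6  path d0:H5→d1:-→d2:-→d3:-→d4:-→d5:-→d6:-→d7:-→d8:H3→d9:H2→d10:-→d11:-→d12:-  best=H2
  add 166.143.193.236/31 -> H6 at depth 31

== LOOKUPS ==
["no-route","H4","H2","H2","H5","H4","H1","H2"]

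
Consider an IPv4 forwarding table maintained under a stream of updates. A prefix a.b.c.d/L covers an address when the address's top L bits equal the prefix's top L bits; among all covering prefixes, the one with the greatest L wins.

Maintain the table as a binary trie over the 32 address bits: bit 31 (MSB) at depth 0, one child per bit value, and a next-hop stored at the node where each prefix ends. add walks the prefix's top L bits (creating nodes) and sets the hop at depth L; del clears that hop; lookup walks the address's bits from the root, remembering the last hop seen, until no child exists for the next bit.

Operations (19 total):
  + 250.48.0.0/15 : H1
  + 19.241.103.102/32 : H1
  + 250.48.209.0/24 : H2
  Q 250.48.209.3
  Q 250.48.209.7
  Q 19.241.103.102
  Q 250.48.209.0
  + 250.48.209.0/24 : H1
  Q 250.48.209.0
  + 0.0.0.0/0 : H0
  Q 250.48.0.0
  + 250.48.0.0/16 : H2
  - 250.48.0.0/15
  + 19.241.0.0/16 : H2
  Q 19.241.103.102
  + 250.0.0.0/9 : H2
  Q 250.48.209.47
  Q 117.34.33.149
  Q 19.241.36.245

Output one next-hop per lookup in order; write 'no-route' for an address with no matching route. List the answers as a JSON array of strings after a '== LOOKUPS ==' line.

Apply in order:
  + 250.48.0.0/15 (H1) depth=15
  + 19.241.103.102/32 (H1) depth=32
  + 250.48.209.0/24 (H2) depth=24
  Q 250.48.209.3: descend 111110100011000011010001 ; hops seen [H1,H2] ; pick H2
  Q 250.48.209.7: descend 111110100011000011010001 ; hops seen [H1,H2] ; pick H2
  Q 19.241.103.102: descend 00010011111100010110011101100110 ; hops seen [H1] ; pick H1
  Q 250.48.209.0: descend 111110100011000011010001 ; hops seen [H1,H2] ; pick H2
  + 250.48.209.0/24 (H1) depth=24
  Q 250.48.209.0: descend 111110100011000011010001 ; hops seen [H1,H1] ; pick H1
  + 0.0.0.0/0 (H0) depth=0
  Q 250.48.0.0: descend 1111101000110000 ; hops seen [H0,H1] ; pick H1
  + 250.48.0.0/16 (H2) depth=16
  del 250.48.0.0/15 (clear depth 15)
  + 19.241.0.0/16 (H2) depth=16
  Q 19.241.103.102: descend 00010011111100010110011101100110 ; hops seen [H0,H2,H1] ; pick H1
  + 250.0.0.0/9 (H2) depth=9
  Q 250.48.209.47: descend 111110100011000011010001 ; hops seen [H0,H2,H2,H1] ; pick H1
  Q 117.34.33.149: descend 0 ; hops seen [H0] ; pick H0
  Q 19.241.36.245: descend 00010011111100010 ; hops seen [H0,H2] ; pick H2

== LOOKUPS ==
["H2","H2","H1","H2","H1","H1","H1","H1","H0","H2"]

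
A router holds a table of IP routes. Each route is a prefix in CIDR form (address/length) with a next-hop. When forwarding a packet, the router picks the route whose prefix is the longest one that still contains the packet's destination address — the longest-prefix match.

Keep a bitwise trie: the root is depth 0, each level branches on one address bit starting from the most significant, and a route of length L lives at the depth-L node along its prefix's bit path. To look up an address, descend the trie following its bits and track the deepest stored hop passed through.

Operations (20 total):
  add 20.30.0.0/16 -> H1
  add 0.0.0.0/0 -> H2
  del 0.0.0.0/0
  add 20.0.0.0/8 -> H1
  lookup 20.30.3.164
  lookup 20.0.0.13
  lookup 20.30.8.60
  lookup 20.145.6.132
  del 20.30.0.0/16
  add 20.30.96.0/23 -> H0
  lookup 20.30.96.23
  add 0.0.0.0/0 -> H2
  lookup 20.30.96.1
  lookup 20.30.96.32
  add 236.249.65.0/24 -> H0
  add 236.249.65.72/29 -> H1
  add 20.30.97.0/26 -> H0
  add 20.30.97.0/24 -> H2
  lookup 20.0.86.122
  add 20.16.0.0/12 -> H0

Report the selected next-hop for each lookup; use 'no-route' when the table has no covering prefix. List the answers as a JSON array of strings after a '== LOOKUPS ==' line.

Process each operation:
  + 20.30.0.0/16 (H1) depth=16
  + 0.0.0.0/0 (H2) depth=0
  del 0.0.0.0/0 (clear depth 0)
  + 20.0.0.0/8 (H1) depth=8
  ? 20.30.3.164  path d0:-→d1:-→d2:-→d3:-→d4:-→d5:-→d6:-→d7:-→d8:H1→d9:-→d10:-→d11:-→d12:-→d13:-→d14:-→d15:-→d16:H1  best=H1
  ? 20.0.0.13  path d0:-→d1:-→d2:-→d3:-→d4:-→d5:-→d6:-→d7:-→d8:H1→d9:-→d10:-→d11:-  best=H1
  ? 20.30.8.60  path d0:-→d1:-→d2:-→d3:-→d4:-→d5:-→d6:-→d7:-→d8:H1→d9:-→d10:-→d11:-→d12:-→d13:-→d14:-→d15:-→d16:H1  best=H1
  ? 20.145.6.132  path d0:-→d1:-→d2:-→d3:-→d4:-→d5:-→d6:-→d7:-→d8:H1  best=H1
  del 20.30.0.0/16 (clear depth 16)
  + 20.30.96.0/23 (H0) depth=23
  ? 20.30.96.23  path d0:-→d1:-→d2:-→d3:-→d4:-→d5:-→d6:-→d7:-→d8:H1→d9:-→d10:-→d11:-→d12:-→d13:-→d14:-→d15:-→d16:-→d17:-→d18:-→d19:-→d20:-→d21:-→d22:-→d23:H0  best=H0
  + 0.0.0.0/0 (H2) depth=0
  ? 20.30.96.1  path d0:H2→d1:-→d2:-→d3:-→d4:-→d5:-→d6:-→d7:-→d8:H1→d9:-→d10:-→d11:-→d12:-→d13:-→d14:-→d15:-→d16:-→d17:-→d18:-→d19:-→d20:-→d21:-→d22:-→d23:H0  best=H0
  ? 20.30.96.32  path d0:H2→d1:-→d2:-→d3:-→d4:-→d5:-→d6:-→d7:-→d8:H1→d9:-→d10:-→d11:-→d12:-→d13:-→d14:-→d15:-→d16:-→d17:-→d18:-→d19:-→d20:-→d21:-→d22:-→d23:H0  best=H0
  + 236.249.65.0/24 (H0) depth=24
  + 236.249.65.72/29 (H1) depth=29
  + 20.30.97.0/26 (H0) depth=26
  + 20.30.97.0/24 (H2) depth=24
  ? 20.0.86.122  path d0:H2→d1:-→d2:-→d3:-→d4:-→d5:-→d6:-→d7:-→d8:H1→d9:-→d10:-→d11:-  best=H1
  + 20.16.0.0/12 (H0) depth=12

== LOOKUPS ==
["H1","H1","H1","H1","H0","H0","H0","H1"]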